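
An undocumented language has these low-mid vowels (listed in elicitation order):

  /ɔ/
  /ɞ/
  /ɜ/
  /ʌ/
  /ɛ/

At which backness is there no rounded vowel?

front

front: unrounded /ɛ/, rounded —.
central: unrounded /ɜ/, rounded /ɞ/.
back: unrounded /ʌ/, rounded /ɔ/.
Every backness has a rounded member except front, where /œ/ would be expected.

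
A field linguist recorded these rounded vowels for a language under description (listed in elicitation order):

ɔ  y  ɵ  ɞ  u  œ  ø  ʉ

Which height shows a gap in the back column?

high: front /y/, central /ʉ/, back /u/.
high-mid: front /ø/, central /ɵ/, back —.
low-mid: front /œ/, central /ɞ/, back /ɔ/.
Every height has a back member except high-mid, where /o/ would be expected.

high-mid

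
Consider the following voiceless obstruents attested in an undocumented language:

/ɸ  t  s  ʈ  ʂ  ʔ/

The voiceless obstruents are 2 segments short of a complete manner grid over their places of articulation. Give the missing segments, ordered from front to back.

bilabial: stop —, fricative /ɸ/.
alveolar: stop /t/, fricative /s/.
retroflex: stop /ʈ/, fricative /ʂ/.
glottal: stop /ʔ/, fricative —.
Gaps, from front to back: bilabial lacks stop (/p/); glottal lacks fricative (/h/).

/p/, /h/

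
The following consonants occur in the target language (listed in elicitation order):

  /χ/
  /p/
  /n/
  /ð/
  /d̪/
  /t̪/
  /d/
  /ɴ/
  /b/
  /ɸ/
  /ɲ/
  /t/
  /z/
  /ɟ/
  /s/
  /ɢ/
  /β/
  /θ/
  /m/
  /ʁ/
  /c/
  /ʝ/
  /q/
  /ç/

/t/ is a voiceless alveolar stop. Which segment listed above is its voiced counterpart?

/d/

The voiced counterpart is a voiced alveolar stop — in this inventory, /d/.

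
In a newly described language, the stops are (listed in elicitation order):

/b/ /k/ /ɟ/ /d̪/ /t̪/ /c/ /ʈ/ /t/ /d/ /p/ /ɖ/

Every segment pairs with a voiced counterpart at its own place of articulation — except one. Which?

Bilabial: /p/ ~ /b/
Dental: /t̪/ ~ /d̪/
Alveolar: /t/ ~ /d/
Retroflex: /ʈ/ ~ /ɖ/
Palatal: /c/ ~ /ɟ/
Velar: only /k/ (voiceless); no voiced partner.
So /k/ is the unpaired segment.

/k/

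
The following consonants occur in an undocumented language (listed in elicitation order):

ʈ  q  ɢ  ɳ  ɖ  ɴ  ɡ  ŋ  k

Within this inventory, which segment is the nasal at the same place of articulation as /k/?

/ŋ/

/k/ is a voiceless velar stop.
The nasal at the same place is a velar nasal — in this inventory, /ŋ/.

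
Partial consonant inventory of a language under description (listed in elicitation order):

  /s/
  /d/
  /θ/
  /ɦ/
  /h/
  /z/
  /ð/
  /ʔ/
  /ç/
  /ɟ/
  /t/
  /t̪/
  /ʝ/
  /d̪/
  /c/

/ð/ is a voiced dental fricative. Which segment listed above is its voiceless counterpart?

The voiceless counterpart is a voiceless dental fricative — in this inventory, /θ/.

/θ/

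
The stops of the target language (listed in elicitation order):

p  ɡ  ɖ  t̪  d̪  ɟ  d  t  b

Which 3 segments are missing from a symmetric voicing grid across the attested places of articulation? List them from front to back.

/ʈ/, /c/, /k/

Voiceless: /p/ (bilabial), /t̪/ (dental), /t/ (alveolar).
Voiced: /b/ (bilabial), /d̪/ (dental), /d/ (alveolar), /ɖ/ (retroflex), /ɟ/ (palatal), /ɡ/ (velar).
Gaps, from front to back: retroflex lacks voiceless (/ʈ/); palatal lacks voiceless (/c/); velar lacks voiceless (/k/).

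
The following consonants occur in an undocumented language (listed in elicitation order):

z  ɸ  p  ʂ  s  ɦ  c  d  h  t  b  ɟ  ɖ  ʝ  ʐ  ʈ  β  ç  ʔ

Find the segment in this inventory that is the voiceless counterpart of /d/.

/t/

/d/ is a voiced alveolar stop.
The voiceless counterpart is a voiceless alveolar stop — in this inventory, /t/.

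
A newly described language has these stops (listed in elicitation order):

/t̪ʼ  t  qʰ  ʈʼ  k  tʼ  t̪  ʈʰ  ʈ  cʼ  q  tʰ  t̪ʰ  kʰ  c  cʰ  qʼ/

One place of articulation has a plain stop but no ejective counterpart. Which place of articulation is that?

place of articulation  plain     aspirated  ejective
dental            t̪        t̪ʰ       t̪ʼ     
alveolar          t         tʰ        tʼ      
retroflex         ʈ         ʈʰ        ʈʼ      
palatal           c         cʰ        cʼ      
velar             k         kʰ        —       
uvular            q         qʰ        qʼ      
Every place of articulation has an ejective member except velar, where /kʼ/ would be expected.

velar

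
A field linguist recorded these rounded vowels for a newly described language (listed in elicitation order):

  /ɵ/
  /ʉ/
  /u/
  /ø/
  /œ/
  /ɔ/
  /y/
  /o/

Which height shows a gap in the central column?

high: front /y/, central /ʉ/, back /u/.
high-mid: front /ø/, central /ɵ/, back /o/.
low-mid: front /œ/, central —, back /ɔ/.
Every height has a central member except low-mid, where /ɞ/ would be expected.

low-mid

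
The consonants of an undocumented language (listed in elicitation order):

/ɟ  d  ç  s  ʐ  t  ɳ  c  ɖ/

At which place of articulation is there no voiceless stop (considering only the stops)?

Voiceless: /t/ (alveolar), /c/ (palatal).
Voiced: /d/ (alveolar), /ɖ/ (retroflex), /ɟ/ (palatal).
Every place of articulation has a voiceless member except retroflex, where /ʈ/ would be expected.

retroflex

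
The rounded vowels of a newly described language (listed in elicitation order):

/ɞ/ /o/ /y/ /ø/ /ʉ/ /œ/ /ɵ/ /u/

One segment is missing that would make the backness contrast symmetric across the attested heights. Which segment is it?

/ɔ/

high: front /y/, central /ʉ/, back /u/.
high-mid: front /ø/, central /ɵ/, back /o/.
low-mid: front /œ/, central /ɞ/, back —.
The low-mid row has no back member, so the gap is the low-mid back rounded vowel /ɔ/.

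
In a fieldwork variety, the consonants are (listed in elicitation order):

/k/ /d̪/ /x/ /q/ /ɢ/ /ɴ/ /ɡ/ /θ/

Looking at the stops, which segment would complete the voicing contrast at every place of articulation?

/t̪/

dental: voiceless —, voiced /d̪/.
velar: voiceless /k/, voiced /ɡ/.
uvular: voiceless /q/, voiced /ɢ/.
The dental row has no voiceless member, so the gap is the voiceless dental stop /t̪/.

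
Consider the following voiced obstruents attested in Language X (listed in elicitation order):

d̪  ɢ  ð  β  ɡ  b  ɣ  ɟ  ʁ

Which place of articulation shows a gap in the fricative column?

palatal

bilabial: stop /b/, fricative /β/.
dental: stop /d̪/, fricative /ð/.
palatal: stop /ɟ/, fricative —.
velar: stop /ɡ/, fricative /ɣ/.
uvular: stop /ɢ/, fricative /ʁ/.
Every place of articulation has a fricative member except palatal, where /ʝ/ would be expected.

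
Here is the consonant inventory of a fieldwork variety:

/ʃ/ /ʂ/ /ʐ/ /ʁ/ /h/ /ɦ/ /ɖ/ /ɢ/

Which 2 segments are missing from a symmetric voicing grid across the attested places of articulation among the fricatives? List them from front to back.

/ʒ/, /χ/

postalveolar: voiceless /ʃ/, voiced —.
retroflex: voiceless /ʂ/, voiced /ʐ/.
uvular: voiceless —, voiced /ʁ/.
glottal: voiceless /h/, voiced /ɦ/.
Gaps, from front to back: postalveolar lacks voiced (/ʒ/); uvular lacks voiceless (/χ/).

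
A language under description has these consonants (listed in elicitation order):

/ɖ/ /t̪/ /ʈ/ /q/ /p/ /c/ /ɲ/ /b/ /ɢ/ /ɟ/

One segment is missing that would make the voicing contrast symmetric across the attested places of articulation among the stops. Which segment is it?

bilabial: voiceless /p/, voiced /b/.
dental: voiceless /t̪/, voiced —.
retroflex: voiceless /ʈ/, voiced /ɖ/.
palatal: voiceless /c/, voiced /ɟ/.
uvular: voiceless /q/, voiced /ɢ/.
The dental row has no voiced member, so the gap is the voiced dental stop /d̪/.

/d̪/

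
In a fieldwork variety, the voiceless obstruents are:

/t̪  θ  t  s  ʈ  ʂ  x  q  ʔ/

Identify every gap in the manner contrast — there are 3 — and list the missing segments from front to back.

/k/, /χ/, /h/

Stop: /t̪/ (dental), /t/ (alveolar), /ʈ/ (retroflex), /q/ (uvular), /ʔ/ (glottal).
Fricative: /θ/ (dental), /s/ (alveolar), /ʂ/ (retroflex), /x/ (velar).
Gaps, from front to back: velar lacks stop (/k/); uvular lacks fricative (/χ/); glottal lacks fricative (/h/).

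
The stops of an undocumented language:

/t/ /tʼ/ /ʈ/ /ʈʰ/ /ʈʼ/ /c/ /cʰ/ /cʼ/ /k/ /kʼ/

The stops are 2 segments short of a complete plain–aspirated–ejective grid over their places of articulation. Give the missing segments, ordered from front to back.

place of articulation  plain     aspirated  ejective
alveolar          t         —         tʼ      
retroflex         ʈ         ʈʰ        ʈʼ      
palatal           c         cʰ        cʼ      
velar             k         —         kʼ      
Gaps, from front to back: alveolar lacks aspirated (/tʰ/); velar lacks aspirated (/kʰ/).

/tʰ/, /kʰ/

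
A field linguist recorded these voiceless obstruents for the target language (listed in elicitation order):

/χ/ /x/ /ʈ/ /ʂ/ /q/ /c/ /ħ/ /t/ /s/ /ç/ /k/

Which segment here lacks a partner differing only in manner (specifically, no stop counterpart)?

Alveolar: /t/ ~ /s/
Retroflex: /ʈ/ ~ /ʂ/
Palatal: /c/ ~ /ç/
Velar: /k/ ~ /x/
Uvular: /q/ ~ /χ/
Pharyngeal: only /ħ/ (fricative); no stop partner.
So /ħ/ is the unpaired segment.

/ħ/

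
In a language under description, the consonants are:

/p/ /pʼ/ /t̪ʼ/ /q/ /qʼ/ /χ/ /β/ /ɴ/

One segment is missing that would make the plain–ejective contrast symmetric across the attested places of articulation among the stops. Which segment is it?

/t̪/

place of articulation  plain     ejective
bilabial          p         pʼ      
dental            —         t̪ʼ     
uvular            q         qʼ      
The dental row has no plain member, so the gap is the plain dental stop /t̪/.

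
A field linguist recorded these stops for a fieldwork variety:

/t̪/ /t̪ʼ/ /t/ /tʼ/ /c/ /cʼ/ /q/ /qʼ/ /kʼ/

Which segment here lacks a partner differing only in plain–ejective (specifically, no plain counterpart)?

Dental: /t̪/ ~ /t̪ʼ/
Alveolar: /t/ ~ /tʼ/
Palatal: /c/ ~ /cʼ/
Uvular: /q/ ~ /qʼ/
Velar: only /kʼ/ (ejective); no plain partner.
So /kʼ/ is the unpaired segment.

/kʼ/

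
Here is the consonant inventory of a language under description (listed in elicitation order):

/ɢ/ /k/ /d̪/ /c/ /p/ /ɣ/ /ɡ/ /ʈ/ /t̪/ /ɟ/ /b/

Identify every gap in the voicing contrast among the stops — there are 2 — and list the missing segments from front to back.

/ɖ/, /q/

place of articulation  voiceless  voiced  
bilabial          p         b       
dental            t̪        d̪      
retroflex         ʈ         —       
palatal           c         ɟ       
velar             k         ɡ       
uvular            —         ɢ       
Gaps, from front to back: retroflex lacks voiced (/ɖ/); uvular lacks voiceless (/q/).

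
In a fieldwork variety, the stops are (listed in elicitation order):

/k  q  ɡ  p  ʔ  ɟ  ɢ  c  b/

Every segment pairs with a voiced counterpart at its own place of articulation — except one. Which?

Bilabial: /p/ ~ /b/
Palatal: /c/ ~ /ɟ/
Velar: /k/ ~ /ɡ/
Uvular: /q/ ~ /ɢ/
Glottal: only /ʔ/ (voiceless); no voiced partner.
So /ʔ/ is the unpaired segment.

/ʔ/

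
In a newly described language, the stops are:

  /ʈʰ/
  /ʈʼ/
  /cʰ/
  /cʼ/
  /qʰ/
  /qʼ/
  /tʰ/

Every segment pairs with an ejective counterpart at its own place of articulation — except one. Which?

/tʰ/

Retroflex: /ʈʰ/ ~ /ʈʼ/
Palatal: /cʰ/ ~ /cʼ/
Uvular: /qʰ/ ~ /qʼ/
Alveolar: only /tʰ/ (aspirated); no ejective partner.
So /tʰ/ is the unpaired segment.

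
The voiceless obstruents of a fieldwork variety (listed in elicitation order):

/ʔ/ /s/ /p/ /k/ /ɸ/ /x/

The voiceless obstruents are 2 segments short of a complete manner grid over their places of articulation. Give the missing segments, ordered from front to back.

bilabial: stop /p/, fricative /ɸ/.
alveolar: stop —, fricative /s/.
velar: stop /k/, fricative /x/.
glottal: stop /ʔ/, fricative —.
Gaps, from front to back: alveolar lacks stop (/t/); glottal lacks fricative (/h/).

/t/, /h/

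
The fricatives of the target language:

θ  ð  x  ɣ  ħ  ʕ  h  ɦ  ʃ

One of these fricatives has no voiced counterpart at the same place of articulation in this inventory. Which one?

/ʃ/

Dental: /θ/ ~ /ð/
Velar: /x/ ~ /ɣ/
Pharyngeal: /ħ/ ~ /ʕ/
Glottal: /h/ ~ /ɦ/
Postalveolar: only /ʃ/ (voiceless); no voiced partner.
So /ʃ/ is the unpaired segment.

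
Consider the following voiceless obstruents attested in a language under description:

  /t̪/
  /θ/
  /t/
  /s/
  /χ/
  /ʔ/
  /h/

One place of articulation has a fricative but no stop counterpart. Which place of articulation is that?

uvular

place of articulation  stop      fricative
dental            t̪        θ       
alveolar          t         s       
uvular            —         χ       
glottal           ʔ         h       
Every place of articulation has a stop member except uvular, where /q/ would be expected.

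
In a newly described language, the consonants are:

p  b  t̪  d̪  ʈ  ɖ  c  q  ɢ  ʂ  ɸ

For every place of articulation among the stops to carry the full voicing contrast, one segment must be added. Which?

Voiceless: /p/ (bilabial), /t̪/ (dental), /ʈ/ (retroflex), /c/ (palatal), /q/ (uvular).
Voiced: /b/ (bilabial), /d̪/ (dental), /ɖ/ (retroflex), /ɢ/ (uvular).
The palatal row has no voiced member, so the gap is the voiced palatal stop /ɟ/.

/ɟ/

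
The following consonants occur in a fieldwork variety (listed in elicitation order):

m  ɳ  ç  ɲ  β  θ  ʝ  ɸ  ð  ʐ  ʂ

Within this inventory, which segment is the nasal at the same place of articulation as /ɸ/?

/m/

/ɸ/ is a voiceless bilabial fricative.
The nasal at the same place is a bilabial nasal — in this inventory, /m/.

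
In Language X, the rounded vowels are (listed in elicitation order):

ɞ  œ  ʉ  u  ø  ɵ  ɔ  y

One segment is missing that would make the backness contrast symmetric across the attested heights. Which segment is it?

/o/

Front: /y/ (high), /ø/ (high-mid), /œ/ (low-mid).
Central: /ʉ/ (high), /ɵ/ (high-mid), /ɞ/ (low-mid).
Back: /u/ (high), /ɔ/ (low-mid).
The high-mid row has no back member, so the gap is the high-mid back rounded vowel /o/.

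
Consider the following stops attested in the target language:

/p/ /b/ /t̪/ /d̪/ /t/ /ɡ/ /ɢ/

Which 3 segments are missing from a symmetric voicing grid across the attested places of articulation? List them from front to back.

Voiceless: /p/ (bilabial), /t̪/ (dental), /t/ (alveolar).
Voiced: /b/ (bilabial), /d̪/ (dental), /ɡ/ (velar), /ɢ/ (uvular).
Gaps, from front to back: alveolar lacks voiced (/d/); velar lacks voiceless (/k/); uvular lacks voiceless (/q/).

/d/, /k/, /q/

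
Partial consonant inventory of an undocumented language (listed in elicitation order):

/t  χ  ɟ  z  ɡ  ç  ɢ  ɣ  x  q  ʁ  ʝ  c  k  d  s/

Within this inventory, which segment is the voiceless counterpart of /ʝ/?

/ç/

/ʝ/ is a voiced palatal fricative.
The voiceless counterpart is a voiceless palatal fricative — in this inventory, /ç/.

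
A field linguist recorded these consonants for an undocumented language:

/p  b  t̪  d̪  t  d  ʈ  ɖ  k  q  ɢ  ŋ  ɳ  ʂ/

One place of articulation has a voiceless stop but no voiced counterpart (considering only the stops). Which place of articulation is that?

velar

Voiceless: /p/ (bilabial), /t̪/ (dental), /t/ (alveolar), /ʈ/ (retroflex), /k/ (velar), /q/ (uvular).
Voiced: /b/ (bilabial), /d̪/ (dental), /d/ (alveolar), /ɖ/ (retroflex), /ɢ/ (uvular).
Every place of articulation has a voiced member except velar, where /ɡ/ would be expected.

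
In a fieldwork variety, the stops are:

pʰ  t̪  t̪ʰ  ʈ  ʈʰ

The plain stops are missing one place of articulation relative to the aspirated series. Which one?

bilabial

place of articulation  plain     aspirated
bilabial          —         pʰ      
dental            t̪        t̪ʰ     
retroflex         ʈ         ʈʰ      
Every place of articulation has a plain member except bilabial, where /p/ would be expected.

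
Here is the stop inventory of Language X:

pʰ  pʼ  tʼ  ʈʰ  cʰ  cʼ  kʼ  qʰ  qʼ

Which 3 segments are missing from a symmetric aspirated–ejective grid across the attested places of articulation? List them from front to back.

/tʰ/, /ʈʼ/, /kʰ/

Aspirated: /pʰ/ (bilabial), /ʈʰ/ (retroflex), /cʰ/ (palatal), /qʰ/ (uvular).
Ejective: /pʼ/ (bilabial), /tʼ/ (alveolar), /cʼ/ (palatal), /kʼ/ (velar), /qʼ/ (uvular).
Gaps, from front to back: alveolar lacks aspirated (/tʰ/); retroflex lacks ejective (/ʈʼ/); velar lacks aspirated (/kʰ/).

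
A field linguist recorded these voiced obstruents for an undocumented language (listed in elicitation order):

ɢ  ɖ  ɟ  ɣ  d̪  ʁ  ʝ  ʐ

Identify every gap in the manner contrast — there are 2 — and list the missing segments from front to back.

/ð/, /ɡ/

place of articulation  stop      fricative
dental            d̪        —       
retroflex         ɖ         ʐ       
palatal           ɟ         ʝ       
velar             —         ɣ       
uvular            ɢ         ʁ       
Gaps, from front to back: dental lacks fricative (/ð/); velar lacks stop (/ɡ/).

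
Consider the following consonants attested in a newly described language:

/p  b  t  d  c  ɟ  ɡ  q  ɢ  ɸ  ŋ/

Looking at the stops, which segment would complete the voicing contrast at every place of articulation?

Voiceless: /p/ (bilabial), /t/ (alveolar), /c/ (palatal), /q/ (uvular).
Voiced: /b/ (bilabial), /d/ (alveolar), /ɟ/ (palatal), /ɡ/ (velar), /ɢ/ (uvular).
The velar row has no voiceless member, so the gap is the voiceless velar stop /k/.

/k/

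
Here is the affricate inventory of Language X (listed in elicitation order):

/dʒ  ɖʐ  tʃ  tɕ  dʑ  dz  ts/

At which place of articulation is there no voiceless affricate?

Voiceless: /ts/ (alveolar), /tʃ/ (postalveolar), /tɕ/ (alveolo-palatal).
Voiced: /dz/ (alveolar), /dʒ/ (postalveolar), /ɖʐ/ (retroflex), /dʑ/ (alveolo-palatal).
Every place of articulation has a voiceless member except retroflex, where /ʈʂ/ would be expected.

retroflex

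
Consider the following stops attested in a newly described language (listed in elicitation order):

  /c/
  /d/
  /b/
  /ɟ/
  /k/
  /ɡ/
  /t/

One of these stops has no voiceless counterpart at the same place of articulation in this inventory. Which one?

Alveolar: /t/ ~ /d/
Palatal: /c/ ~ /ɟ/
Velar: /k/ ~ /ɡ/
Bilabial: only /b/ (voiced); no voiceless partner.
So /b/ is the unpaired segment.

/b/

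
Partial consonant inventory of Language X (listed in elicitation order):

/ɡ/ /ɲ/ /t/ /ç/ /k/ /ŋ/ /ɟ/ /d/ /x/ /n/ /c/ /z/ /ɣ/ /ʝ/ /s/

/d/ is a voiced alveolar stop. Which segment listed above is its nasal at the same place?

/n/

The nasal at the same place is an alveolar nasal — in this inventory, /n/.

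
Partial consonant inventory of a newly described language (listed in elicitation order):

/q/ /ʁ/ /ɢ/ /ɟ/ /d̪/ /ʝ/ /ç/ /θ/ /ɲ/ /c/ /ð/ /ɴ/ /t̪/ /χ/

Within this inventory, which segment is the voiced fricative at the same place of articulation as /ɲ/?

/ɲ/ is a palatal nasal.
The voiced fricative at the same place is a voiced palatal fricative — in this inventory, /ʝ/.

/ʝ/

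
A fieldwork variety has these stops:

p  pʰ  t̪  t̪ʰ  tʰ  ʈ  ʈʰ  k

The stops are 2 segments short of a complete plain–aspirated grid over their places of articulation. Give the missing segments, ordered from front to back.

/t/, /kʰ/

bilabial: plain /p/, aspirated /pʰ/.
dental: plain /t̪/, aspirated /t̪ʰ/.
alveolar: plain —, aspirated /tʰ/.
retroflex: plain /ʈ/, aspirated /ʈʰ/.
velar: plain /k/, aspirated —.
Gaps, from front to back: alveolar lacks plain (/t/); velar lacks aspirated (/kʰ/).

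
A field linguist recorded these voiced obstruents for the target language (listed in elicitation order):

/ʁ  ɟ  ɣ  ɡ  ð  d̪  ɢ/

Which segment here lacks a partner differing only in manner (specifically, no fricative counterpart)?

Dental: /d̪/ ~ /ð/
Velar: /ɡ/ ~ /ɣ/
Uvular: /ɢ/ ~ /ʁ/
Palatal: only /ɟ/ (stop); no fricative partner.
So /ɟ/ is the unpaired segment.

/ɟ/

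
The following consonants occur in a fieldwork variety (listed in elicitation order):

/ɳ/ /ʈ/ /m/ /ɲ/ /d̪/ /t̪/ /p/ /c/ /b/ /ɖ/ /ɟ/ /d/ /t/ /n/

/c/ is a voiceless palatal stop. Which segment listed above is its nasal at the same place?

The nasal at the same place is a palatal nasal — in this inventory, /ɲ/.

/ɲ/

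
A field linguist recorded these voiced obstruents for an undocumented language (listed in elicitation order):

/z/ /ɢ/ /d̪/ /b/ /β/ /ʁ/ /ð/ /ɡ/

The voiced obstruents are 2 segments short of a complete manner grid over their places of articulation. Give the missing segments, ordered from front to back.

place of articulation  stop      fricative
bilabial          b         β       
dental            d̪        ð       
alveolar          —         z       
velar             ɡ         —       
uvular            ɢ         ʁ       
Gaps, from front to back: alveolar lacks stop (/d/); velar lacks fricative (/ɣ/).

/d/, /ɣ/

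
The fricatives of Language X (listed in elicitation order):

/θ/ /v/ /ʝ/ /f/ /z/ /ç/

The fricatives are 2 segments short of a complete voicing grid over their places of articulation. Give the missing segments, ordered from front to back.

labiodental: voiceless /f/, voiced /v/.
dental: voiceless /θ/, voiced —.
alveolar: voiceless —, voiced /z/.
palatal: voiceless /ç/, voiced /ʝ/.
Gaps, from front to back: dental lacks voiced (/ð/); alveolar lacks voiceless (/s/).

/ð/, /s/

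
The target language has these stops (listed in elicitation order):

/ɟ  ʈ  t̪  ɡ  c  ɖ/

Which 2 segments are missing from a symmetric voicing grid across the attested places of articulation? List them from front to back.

Voiceless: /t̪/ (dental), /ʈ/ (retroflex), /c/ (palatal).
Voiced: /ɖ/ (retroflex), /ɟ/ (palatal), /ɡ/ (velar).
Gaps, from front to back: dental lacks voiced (/d̪/); velar lacks voiceless (/k/).

/d̪/, /k/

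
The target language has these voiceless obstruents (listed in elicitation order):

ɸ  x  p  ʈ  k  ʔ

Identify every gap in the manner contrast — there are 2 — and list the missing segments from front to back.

place of articulation  stop      fricative
bilabial          p         ɸ       
retroflex         ʈ         —       
velar             k         x       
glottal           ʔ         —       
Gaps, from front to back: retroflex lacks fricative (/ʂ/); glottal lacks fricative (/h/).

/ʂ/, /h/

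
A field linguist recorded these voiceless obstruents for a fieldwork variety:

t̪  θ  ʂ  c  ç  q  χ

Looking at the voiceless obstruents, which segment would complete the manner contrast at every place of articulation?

Stop: /t̪/ (dental), /c/ (palatal), /q/ (uvular).
Fricative: /θ/ (dental), /ʂ/ (retroflex), /ç/ (palatal), /χ/ (uvular).
The retroflex row has no stop member, so the gap is the retroflex stop /ʈ/.

/ʈ/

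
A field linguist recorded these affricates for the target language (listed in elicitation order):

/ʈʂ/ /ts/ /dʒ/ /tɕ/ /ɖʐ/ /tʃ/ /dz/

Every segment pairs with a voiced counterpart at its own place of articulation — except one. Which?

/tɕ/

Alveolar: /ts/ ~ /dz/
Postalveolar: /tʃ/ ~ /dʒ/
Retroflex: /ʈʂ/ ~ /ɖʐ/
Alveolo-palatal: only /tɕ/ (voiceless); no voiced partner.
So /tɕ/ is the unpaired segment.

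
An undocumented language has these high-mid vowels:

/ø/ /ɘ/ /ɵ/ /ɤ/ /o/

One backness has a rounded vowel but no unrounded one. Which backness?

Unrounded: /ɘ/ (central), /ɤ/ (back).
Rounded: /ø/ (front), /ɵ/ (central), /o/ (back).
Every backness has an unrounded member except front, where /e/ would be expected.

front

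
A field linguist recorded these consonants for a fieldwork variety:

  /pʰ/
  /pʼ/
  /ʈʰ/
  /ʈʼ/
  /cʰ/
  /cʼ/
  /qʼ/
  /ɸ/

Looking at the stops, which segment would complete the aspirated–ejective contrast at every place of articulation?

/qʰ/

bilabial: aspirated /pʰ/, ejective /pʼ/.
retroflex: aspirated /ʈʰ/, ejective /ʈʼ/.
palatal: aspirated /cʰ/, ejective /cʼ/.
uvular: aspirated —, ejective /qʼ/.
The uvular row has no aspirated member, so the gap is the aspirated uvular stop /qʰ/.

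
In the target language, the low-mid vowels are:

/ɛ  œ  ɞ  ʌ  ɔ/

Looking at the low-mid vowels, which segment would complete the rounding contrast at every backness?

/ɜ/

front: unrounded /ɛ/, rounded /œ/.
central: unrounded —, rounded /ɞ/.
back: unrounded /ʌ/, rounded /ɔ/.
The central row has no unrounded member, so the gap is the central unrounded vowel /ɜ/.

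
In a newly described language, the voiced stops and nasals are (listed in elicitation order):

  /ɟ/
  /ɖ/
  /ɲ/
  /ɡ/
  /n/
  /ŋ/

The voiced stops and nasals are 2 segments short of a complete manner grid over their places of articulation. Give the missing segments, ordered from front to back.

place of articulation  oral stop  nasal   
alveolar          —         n       
retroflex         ɖ         —       
palatal           ɟ         ɲ       
velar             ɡ         ŋ       
Gaps, from front to back: alveolar lacks oral stop (/d/); retroflex lacks nasal (/ɳ/).

/d/, /ɳ/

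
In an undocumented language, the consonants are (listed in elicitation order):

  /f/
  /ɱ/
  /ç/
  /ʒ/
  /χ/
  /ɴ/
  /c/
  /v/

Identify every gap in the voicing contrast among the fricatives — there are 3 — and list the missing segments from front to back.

/ʃ/, /ʝ/, /ʁ/

labiodental: voiceless /f/, voiced /v/.
postalveolar: voiceless —, voiced /ʒ/.
palatal: voiceless /ç/, voiced —.
uvular: voiceless /χ/, voiced —.
Gaps, from front to back: postalveolar lacks voiceless (/ʃ/); palatal lacks voiced (/ʝ/); uvular lacks voiced (/ʁ/).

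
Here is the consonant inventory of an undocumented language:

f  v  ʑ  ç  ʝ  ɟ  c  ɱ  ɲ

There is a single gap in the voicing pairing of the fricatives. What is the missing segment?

/ɕ/

place of articulation  voiceless  voiced  
labiodental       f         v       
alveolo-palatal   —         ʑ       
palatal           ç         ʝ       
The alveolo-palatal row has no voiceless member, so the gap is the voiceless alveolo-palatal fricative /ɕ/.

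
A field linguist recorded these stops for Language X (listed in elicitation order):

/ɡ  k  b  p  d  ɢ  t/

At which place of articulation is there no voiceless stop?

Voiceless: /p/ (bilabial), /t/ (alveolar), /k/ (velar).
Voiced: /b/ (bilabial), /d/ (alveolar), /ɡ/ (velar), /ɢ/ (uvular).
Every place of articulation has a voiceless member except uvular, where /q/ would be expected.

uvular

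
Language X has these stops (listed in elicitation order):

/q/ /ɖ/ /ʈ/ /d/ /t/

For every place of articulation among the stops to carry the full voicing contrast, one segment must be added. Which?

place of articulation  voiceless  voiced  
alveolar          t         d       
retroflex         ʈ         ɖ       
uvular            q         —       
The uvular row has no voiced member, so the gap is the voiced uvular stop /ɢ/.

/ɢ/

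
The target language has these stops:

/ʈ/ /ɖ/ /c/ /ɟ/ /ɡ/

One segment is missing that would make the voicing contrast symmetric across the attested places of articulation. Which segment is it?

Voiceless: /ʈ/ (retroflex), /c/ (palatal).
Voiced: /ɖ/ (retroflex), /ɟ/ (palatal), /ɡ/ (velar).
The velar row has no voiceless member, so the gap is the voiceless velar stop /k/.

/k/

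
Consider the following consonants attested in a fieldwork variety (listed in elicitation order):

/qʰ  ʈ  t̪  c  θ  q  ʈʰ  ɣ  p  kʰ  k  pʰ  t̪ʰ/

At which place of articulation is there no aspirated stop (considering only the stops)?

palatal

place of articulation  plain     aspirated
bilabial          p         pʰ      
dental            t̪        t̪ʰ     
retroflex         ʈ         ʈʰ      
palatal           c         —       
velar             k         kʰ      
uvular            q         qʰ      
Every place of articulation has an aspirated member except palatal, where /cʰ/ would be expected.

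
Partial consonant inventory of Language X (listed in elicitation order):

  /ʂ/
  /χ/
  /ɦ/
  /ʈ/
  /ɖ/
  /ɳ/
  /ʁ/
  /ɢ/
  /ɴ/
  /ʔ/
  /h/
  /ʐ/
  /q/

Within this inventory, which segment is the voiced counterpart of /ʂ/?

/ʂ/ is a voiceless retroflex fricative.
The voiced counterpart is a voiced retroflex fricative — in this inventory, /ʐ/.

/ʐ/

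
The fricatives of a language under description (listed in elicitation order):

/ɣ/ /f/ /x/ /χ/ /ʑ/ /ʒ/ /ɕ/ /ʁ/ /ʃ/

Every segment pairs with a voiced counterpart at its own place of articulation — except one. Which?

Postalveolar: /ʃ/ ~ /ʒ/
Alveolo-palatal: /ɕ/ ~ /ʑ/
Velar: /x/ ~ /ɣ/
Uvular: /χ/ ~ /ʁ/
Labiodental: only /f/ (voiceless); no voiced partner.
So /f/ is the unpaired segment.

/f/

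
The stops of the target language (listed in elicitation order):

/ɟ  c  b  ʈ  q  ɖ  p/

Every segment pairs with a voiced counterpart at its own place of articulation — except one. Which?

Bilabial: /p/ ~ /b/
Retroflex: /ʈ/ ~ /ɖ/
Palatal: /c/ ~ /ɟ/
Uvular: only /q/ (voiceless); no voiced partner.
So /q/ is the unpaired segment.

/q/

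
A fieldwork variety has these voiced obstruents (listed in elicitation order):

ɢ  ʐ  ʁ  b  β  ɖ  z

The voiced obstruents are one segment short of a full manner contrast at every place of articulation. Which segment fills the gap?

bilabial: stop /b/, fricative /β/.
alveolar: stop —, fricative /z/.
retroflex: stop /ɖ/, fricative /ʐ/.
uvular: stop /ɢ/, fricative /ʁ/.
The alveolar row has no stop member, so the gap is the alveolar stop /d/.

/d/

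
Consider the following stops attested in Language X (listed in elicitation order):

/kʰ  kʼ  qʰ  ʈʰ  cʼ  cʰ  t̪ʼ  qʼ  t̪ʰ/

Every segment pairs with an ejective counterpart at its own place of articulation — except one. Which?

Dental: /t̪ʰ/ ~ /t̪ʼ/
Palatal: /cʰ/ ~ /cʼ/
Velar: /kʰ/ ~ /kʼ/
Uvular: /qʰ/ ~ /qʼ/
Retroflex: only /ʈʰ/ (aspirated); no ejective partner.
So /ʈʰ/ is the unpaired segment.

/ʈʰ/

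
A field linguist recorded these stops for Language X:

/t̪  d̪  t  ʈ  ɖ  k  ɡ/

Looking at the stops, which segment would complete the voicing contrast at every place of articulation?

place of articulation  voiceless  voiced  
dental            t̪        d̪      
alveolar          t         —       
retroflex         ʈ         ɖ       
velar             k         ɡ       
The alveolar row has no voiced member, so the gap is the voiced alveolar stop /d/.

/d/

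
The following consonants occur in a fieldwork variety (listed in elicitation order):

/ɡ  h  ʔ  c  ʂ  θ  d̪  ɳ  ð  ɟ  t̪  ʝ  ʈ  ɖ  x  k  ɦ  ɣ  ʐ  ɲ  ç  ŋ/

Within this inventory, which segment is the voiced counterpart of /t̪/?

/d̪/

/t̪/ is a voiceless dental stop.
The voiced counterpart is a voiced dental stop — in this inventory, /d̪/.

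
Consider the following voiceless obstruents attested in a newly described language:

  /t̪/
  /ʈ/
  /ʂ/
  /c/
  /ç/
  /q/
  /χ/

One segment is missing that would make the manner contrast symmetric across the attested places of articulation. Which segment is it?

dental: stop /t̪/, fricative —.
retroflex: stop /ʈ/, fricative /ʂ/.
palatal: stop /c/, fricative /ç/.
uvular: stop /q/, fricative /χ/.
The dental row has no fricative member, so the gap is the dental fricative /θ/.

/θ/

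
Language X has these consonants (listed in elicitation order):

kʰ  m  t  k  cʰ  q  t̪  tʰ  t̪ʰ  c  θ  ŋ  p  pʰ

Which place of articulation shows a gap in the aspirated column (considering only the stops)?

Plain: /p/ (bilabial), /t̪/ (dental), /t/ (alveolar), /c/ (palatal), /k/ (velar), /q/ (uvular).
Aspirated: /pʰ/ (bilabial), /t̪ʰ/ (dental), /tʰ/ (alveolar), /cʰ/ (palatal), /kʰ/ (velar).
Every place of articulation has an aspirated member except uvular, where /qʰ/ would be expected.

uvular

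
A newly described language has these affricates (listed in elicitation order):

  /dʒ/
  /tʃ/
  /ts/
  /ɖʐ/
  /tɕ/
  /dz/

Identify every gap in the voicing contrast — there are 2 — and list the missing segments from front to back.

/ʈʂ/, /dʑ/

alveolar: voiceless /ts/, voiced /dz/.
postalveolar: voiceless /tʃ/, voiced /dʒ/.
retroflex: voiceless —, voiced /ɖʐ/.
alveolo-palatal: voiceless /tɕ/, voiced —.
Gaps, from front to back: retroflex lacks voiceless (/ʈʂ/); alveolo-palatal lacks voiced (/dʑ/).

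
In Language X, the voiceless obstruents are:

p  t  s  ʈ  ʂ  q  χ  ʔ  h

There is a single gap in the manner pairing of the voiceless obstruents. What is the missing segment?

place of articulation  stop      fricative
bilabial          p         —       
alveolar          t         s       
retroflex         ʈ         ʂ       
uvular            q         χ       
glottal           ʔ         h       
The bilabial row has no fricative member, so the gap is the bilabial fricative /ɸ/.

/ɸ/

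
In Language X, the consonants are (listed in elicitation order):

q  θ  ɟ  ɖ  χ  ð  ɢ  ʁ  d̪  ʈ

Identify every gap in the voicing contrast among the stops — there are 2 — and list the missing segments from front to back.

Voiceless: /ʈ/ (retroflex), /q/ (uvular).
Voiced: /d̪/ (dental), /ɖ/ (retroflex), /ɟ/ (palatal), /ɢ/ (uvular).
Gaps, from front to back: dental lacks voiceless (/t̪/); palatal lacks voiceless (/c/).

/t̪/, /c/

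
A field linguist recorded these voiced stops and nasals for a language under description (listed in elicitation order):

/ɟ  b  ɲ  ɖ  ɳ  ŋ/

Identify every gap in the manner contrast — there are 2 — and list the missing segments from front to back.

/m/, /ɡ/

bilabial: oral stop /b/, nasal —.
retroflex: oral stop /ɖ/, nasal /ɳ/.
palatal: oral stop /ɟ/, nasal /ɲ/.
velar: oral stop —, nasal /ŋ/.
Gaps, from front to back: bilabial lacks nasal (/m/); velar lacks oral stop (/ɡ/).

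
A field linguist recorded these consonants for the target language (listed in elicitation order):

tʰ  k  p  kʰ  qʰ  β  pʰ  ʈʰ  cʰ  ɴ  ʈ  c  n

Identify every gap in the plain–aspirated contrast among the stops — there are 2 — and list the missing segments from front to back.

place of articulation  plain     aspirated
bilabial          p         pʰ      
alveolar          —         tʰ      
retroflex         ʈ         ʈʰ      
palatal           c         cʰ      
velar             k         kʰ      
uvular            —         qʰ      
Gaps, from front to back: alveolar lacks plain (/t/); uvular lacks plain (/q/).

/t/, /q/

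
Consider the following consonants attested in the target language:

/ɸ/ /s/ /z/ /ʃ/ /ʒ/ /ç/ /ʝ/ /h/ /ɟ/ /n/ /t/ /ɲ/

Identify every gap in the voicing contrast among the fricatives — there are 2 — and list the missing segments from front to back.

/β/, /ɦ/

Voiceless: /ɸ/ (bilabial), /s/ (alveolar), /ʃ/ (postalveolar), /ç/ (palatal), /h/ (glottal).
Voiced: /z/ (alveolar), /ʒ/ (postalveolar), /ʝ/ (palatal).
Gaps, from front to back: bilabial lacks voiced (/β/); glottal lacks voiced (/ɦ/).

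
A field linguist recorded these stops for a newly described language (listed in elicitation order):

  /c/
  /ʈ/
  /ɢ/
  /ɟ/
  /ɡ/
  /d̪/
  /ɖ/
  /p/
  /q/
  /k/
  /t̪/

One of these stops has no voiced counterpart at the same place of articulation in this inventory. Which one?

/p/

Dental: /t̪/ ~ /d̪/
Retroflex: /ʈ/ ~ /ɖ/
Palatal: /c/ ~ /ɟ/
Velar: /k/ ~ /ɡ/
Uvular: /q/ ~ /ɢ/
Bilabial: only /p/ (voiceless); no voiced partner.
So /p/ is the unpaired segment.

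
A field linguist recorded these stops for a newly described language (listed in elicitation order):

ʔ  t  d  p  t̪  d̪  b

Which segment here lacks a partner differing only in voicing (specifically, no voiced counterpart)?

Bilabial: /p/ ~ /b/
Dental: /t̪/ ~ /d̪/
Alveolar: /t/ ~ /d/
Glottal: only /ʔ/ (voiceless); no voiced partner.
So /ʔ/ is the unpaired segment.

/ʔ/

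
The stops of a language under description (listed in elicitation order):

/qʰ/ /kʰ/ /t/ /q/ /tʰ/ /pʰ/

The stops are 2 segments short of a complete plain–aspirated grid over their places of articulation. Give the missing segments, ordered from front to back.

/p/, /k/

bilabial: plain —, aspirated /pʰ/.
alveolar: plain /t/, aspirated /tʰ/.
velar: plain —, aspirated /kʰ/.
uvular: plain /q/, aspirated /qʰ/.
Gaps, from front to back: bilabial lacks plain (/p/); velar lacks plain (/k/).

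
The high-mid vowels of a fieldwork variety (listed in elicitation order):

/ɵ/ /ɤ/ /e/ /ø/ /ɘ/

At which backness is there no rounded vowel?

back

backness          unrounded  rounded 
front             e         ø       
central           ɘ         ɵ       
back              ɤ         —       
Every backness has a rounded member except back, where /o/ would be expected.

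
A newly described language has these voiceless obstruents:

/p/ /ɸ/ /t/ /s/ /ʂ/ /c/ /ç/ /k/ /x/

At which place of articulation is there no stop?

retroflex

bilabial: stop /p/, fricative /ɸ/.
alveolar: stop /t/, fricative /s/.
retroflex: stop —, fricative /ʂ/.
palatal: stop /c/, fricative /ç/.
velar: stop /k/, fricative /x/.
Every place of articulation has a stop member except retroflex, where /ʈ/ would be expected.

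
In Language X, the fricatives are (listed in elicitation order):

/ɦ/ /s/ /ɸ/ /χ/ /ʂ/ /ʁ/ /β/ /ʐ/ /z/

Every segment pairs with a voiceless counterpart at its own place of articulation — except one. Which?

/ɦ/

Bilabial: /ɸ/ ~ /β/
Alveolar: /s/ ~ /z/
Retroflex: /ʂ/ ~ /ʐ/
Uvular: /χ/ ~ /ʁ/
Glottal: only /ɦ/ (voiced); no voiceless partner.
So /ɦ/ is the unpaired segment.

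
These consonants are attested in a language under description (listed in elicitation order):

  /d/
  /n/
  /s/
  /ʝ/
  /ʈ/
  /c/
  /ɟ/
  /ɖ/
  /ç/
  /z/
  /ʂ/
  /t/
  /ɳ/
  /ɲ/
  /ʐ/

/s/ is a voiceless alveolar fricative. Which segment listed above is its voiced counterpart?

The voiced counterpart is a voiced alveolar fricative — in this inventory, /z/.

/z/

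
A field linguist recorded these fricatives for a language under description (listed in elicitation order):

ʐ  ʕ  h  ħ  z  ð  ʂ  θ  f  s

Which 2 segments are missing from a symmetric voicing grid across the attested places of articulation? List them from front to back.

/v/, /ɦ/

labiodental: voiceless /f/, voiced —.
dental: voiceless /θ/, voiced /ð/.
alveolar: voiceless /s/, voiced /z/.
retroflex: voiceless /ʂ/, voiced /ʐ/.
pharyngeal: voiceless /ħ/, voiced /ʕ/.
glottal: voiceless /h/, voiced —.
Gaps, from front to back: labiodental lacks voiced (/v/); glottal lacks voiced (/ɦ/).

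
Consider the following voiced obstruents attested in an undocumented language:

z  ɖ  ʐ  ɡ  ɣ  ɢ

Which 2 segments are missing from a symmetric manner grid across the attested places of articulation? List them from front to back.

place of articulation  stop      fricative
alveolar          —         z       
retroflex         ɖ         ʐ       
velar             ɡ         ɣ       
uvular            ɢ         —       
Gaps, from front to back: alveolar lacks stop (/d/); uvular lacks fricative (/ʁ/).

/d/, /ʁ/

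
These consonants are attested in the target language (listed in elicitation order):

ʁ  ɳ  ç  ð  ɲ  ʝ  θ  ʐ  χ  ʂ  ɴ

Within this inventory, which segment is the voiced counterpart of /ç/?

/ʝ/

/ç/ is a voiceless palatal fricative.
The voiced counterpart is a voiced palatal fricative — in this inventory, /ʝ/.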